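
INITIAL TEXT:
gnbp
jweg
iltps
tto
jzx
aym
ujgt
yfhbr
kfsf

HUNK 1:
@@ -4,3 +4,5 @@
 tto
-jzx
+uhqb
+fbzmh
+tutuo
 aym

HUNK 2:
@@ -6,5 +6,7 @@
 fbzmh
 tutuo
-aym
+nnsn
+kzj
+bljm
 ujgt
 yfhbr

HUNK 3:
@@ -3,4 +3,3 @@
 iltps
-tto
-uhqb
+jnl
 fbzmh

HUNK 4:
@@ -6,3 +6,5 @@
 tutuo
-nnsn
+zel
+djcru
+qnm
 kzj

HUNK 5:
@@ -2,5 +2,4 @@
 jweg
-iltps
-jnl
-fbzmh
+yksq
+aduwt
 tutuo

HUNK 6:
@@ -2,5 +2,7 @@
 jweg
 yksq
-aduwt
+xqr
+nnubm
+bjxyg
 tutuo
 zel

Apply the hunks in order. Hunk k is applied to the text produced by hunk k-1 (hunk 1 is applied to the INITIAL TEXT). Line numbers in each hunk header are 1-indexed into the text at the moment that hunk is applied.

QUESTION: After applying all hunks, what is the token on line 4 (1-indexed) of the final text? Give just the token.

Answer: xqr

Derivation:
Hunk 1: at line 4 remove [jzx] add [uhqb,fbzmh,tutuo] -> 11 lines: gnbp jweg iltps tto uhqb fbzmh tutuo aym ujgt yfhbr kfsf
Hunk 2: at line 6 remove [aym] add [nnsn,kzj,bljm] -> 13 lines: gnbp jweg iltps tto uhqb fbzmh tutuo nnsn kzj bljm ujgt yfhbr kfsf
Hunk 3: at line 3 remove [tto,uhqb] add [jnl] -> 12 lines: gnbp jweg iltps jnl fbzmh tutuo nnsn kzj bljm ujgt yfhbr kfsf
Hunk 4: at line 6 remove [nnsn] add [zel,djcru,qnm] -> 14 lines: gnbp jweg iltps jnl fbzmh tutuo zel djcru qnm kzj bljm ujgt yfhbr kfsf
Hunk 5: at line 2 remove [iltps,jnl,fbzmh] add [yksq,aduwt] -> 13 lines: gnbp jweg yksq aduwt tutuo zel djcru qnm kzj bljm ujgt yfhbr kfsf
Hunk 6: at line 2 remove [aduwt] add [xqr,nnubm,bjxyg] -> 15 lines: gnbp jweg yksq xqr nnubm bjxyg tutuo zel djcru qnm kzj bljm ujgt yfhbr kfsf
Final line 4: xqr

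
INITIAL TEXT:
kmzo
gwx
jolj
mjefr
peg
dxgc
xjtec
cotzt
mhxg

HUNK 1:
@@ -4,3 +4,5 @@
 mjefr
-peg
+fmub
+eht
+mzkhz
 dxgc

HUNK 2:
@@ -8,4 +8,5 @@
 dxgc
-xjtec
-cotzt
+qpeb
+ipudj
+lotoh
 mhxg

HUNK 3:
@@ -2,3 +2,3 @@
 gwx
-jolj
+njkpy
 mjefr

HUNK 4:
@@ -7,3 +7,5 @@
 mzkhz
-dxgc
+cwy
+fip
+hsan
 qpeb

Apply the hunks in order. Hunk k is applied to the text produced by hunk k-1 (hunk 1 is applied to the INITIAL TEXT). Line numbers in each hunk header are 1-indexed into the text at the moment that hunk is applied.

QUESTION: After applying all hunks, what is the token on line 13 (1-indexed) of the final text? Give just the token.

Answer: lotoh

Derivation:
Hunk 1: at line 4 remove [peg] add [fmub,eht,mzkhz] -> 11 lines: kmzo gwx jolj mjefr fmub eht mzkhz dxgc xjtec cotzt mhxg
Hunk 2: at line 8 remove [xjtec,cotzt] add [qpeb,ipudj,lotoh] -> 12 lines: kmzo gwx jolj mjefr fmub eht mzkhz dxgc qpeb ipudj lotoh mhxg
Hunk 3: at line 2 remove [jolj] add [njkpy] -> 12 lines: kmzo gwx njkpy mjefr fmub eht mzkhz dxgc qpeb ipudj lotoh mhxg
Hunk 4: at line 7 remove [dxgc] add [cwy,fip,hsan] -> 14 lines: kmzo gwx njkpy mjefr fmub eht mzkhz cwy fip hsan qpeb ipudj lotoh mhxg
Final line 13: lotoh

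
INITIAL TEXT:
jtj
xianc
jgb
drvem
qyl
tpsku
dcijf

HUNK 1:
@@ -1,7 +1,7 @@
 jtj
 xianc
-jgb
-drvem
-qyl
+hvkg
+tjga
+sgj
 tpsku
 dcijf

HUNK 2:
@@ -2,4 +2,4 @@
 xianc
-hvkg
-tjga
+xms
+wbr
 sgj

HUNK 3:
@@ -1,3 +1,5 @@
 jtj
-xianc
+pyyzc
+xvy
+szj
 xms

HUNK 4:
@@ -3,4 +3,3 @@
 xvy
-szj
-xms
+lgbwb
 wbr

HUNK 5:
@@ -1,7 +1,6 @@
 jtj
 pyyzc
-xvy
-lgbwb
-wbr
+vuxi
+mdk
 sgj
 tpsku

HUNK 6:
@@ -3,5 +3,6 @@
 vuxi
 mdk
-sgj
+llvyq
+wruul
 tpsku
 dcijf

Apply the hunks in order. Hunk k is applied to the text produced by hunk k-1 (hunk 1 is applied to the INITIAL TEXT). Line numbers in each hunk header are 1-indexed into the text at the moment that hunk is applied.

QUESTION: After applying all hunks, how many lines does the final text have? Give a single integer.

Answer: 8

Derivation:
Hunk 1: at line 1 remove [jgb,drvem,qyl] add [hvkg,tjga,sgj] -> 7 lines: jtj xianc hvkg tjga sgj tpsku dcijf
Hunk 2: at line 2 remove [hvkg,tjga] add [xms,wbr] -> 7 lines: jtj xianc xms wbr sgj tpsku dcijf
Hunk 3: at line 1 remove [xianc] add [pyyzc,xvy,szj] -> 9 lines: jtj pyyzc xvy szj xms wbr sgj tpsku dcijf
Hunk 4: at line 3 remove [szj,xms] add [lgbwb] -> 8 lines: jtj pyyzc xvy lgbwb wbr sgj tpsku dcijf
Hunk 5: at line 1 remove [xvy,lgbwb,wbr] add [vuxi,mdk] -> 7 lines: jtj pyyzc vuxi mdk sgj tpsku dcijf
Hunk 6: at line 3 remove [sgj] add [llvyq,wruul] -> 8 lines: jtj pyyzc vuxi mdk llvyq wruul tpsku dcijf
Final line count: 8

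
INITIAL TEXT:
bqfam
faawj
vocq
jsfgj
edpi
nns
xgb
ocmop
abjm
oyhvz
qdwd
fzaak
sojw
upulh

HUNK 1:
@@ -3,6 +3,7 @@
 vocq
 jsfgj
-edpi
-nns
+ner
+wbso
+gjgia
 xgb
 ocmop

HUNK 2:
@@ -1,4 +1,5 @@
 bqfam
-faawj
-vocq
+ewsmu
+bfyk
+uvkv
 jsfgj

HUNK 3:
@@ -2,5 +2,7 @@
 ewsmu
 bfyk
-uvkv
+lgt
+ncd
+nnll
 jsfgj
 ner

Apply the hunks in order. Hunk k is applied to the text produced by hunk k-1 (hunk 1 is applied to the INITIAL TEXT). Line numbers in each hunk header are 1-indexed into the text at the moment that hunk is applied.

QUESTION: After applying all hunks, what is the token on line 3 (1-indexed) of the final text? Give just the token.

Hunk 1: at line 3 remove [edpi,nns] add [ner,wbso,gjgia] -> 15 lines: bqfam faawj vocq jsfgj ner wbso gjgia xgb ocmop abjm oyhvz qdwd fzaak sojw upulh
Hunk 2: at line 1 remove [faawj,vocq] add [ewsmu,bfyk,uvkv] -> 16 lines: bqfam ewsmu bfyk uvkv jsfgj ner wbso gjgia xgb ocmop abjm oyhvz qdwd fzaak sojw upulh
Hunk 3: at line 2 remove [uvkv] add [lgt,ncd,nnll] -> 18 lines: bqfam ewsmu bfyk lgt ncd nnll jsfgj ner wbso gjgia xgb ocmop abjm oyhvz qdwd fzaak sojw upulh
Final line 3: bfyk

Answer: bfyk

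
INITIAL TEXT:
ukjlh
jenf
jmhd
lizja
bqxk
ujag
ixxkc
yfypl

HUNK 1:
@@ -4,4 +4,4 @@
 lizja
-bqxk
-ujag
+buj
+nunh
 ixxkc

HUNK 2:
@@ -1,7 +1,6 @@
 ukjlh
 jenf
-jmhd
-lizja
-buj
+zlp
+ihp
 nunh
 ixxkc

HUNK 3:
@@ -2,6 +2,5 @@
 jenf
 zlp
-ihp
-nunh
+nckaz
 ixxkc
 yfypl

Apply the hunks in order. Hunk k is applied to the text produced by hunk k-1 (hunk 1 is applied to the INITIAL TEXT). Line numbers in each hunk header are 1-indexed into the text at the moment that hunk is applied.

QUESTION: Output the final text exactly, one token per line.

Hunk 1: at line 4 remove [bqxk,ujag] add [buj,nunh] -> 8 lines: ukjlh jenf jmhd lizja buj nunh ixxkc yfypl
Hunk 2: at line 1 remove [jmhd,lizja,buj] add [zlp,ihp] -> 7 lines: ukjlh jenf zlp ihp nunh ixxkc yfypl
Hunk 3: at line 2 remove [ihp,nunh] add [nckaz] -> 6 lines: ukjlh jenf zlp nckaz ixxkc yfypl

Answer: ukjlh
jenf
zlp
nckaz
ixxkc
yfypl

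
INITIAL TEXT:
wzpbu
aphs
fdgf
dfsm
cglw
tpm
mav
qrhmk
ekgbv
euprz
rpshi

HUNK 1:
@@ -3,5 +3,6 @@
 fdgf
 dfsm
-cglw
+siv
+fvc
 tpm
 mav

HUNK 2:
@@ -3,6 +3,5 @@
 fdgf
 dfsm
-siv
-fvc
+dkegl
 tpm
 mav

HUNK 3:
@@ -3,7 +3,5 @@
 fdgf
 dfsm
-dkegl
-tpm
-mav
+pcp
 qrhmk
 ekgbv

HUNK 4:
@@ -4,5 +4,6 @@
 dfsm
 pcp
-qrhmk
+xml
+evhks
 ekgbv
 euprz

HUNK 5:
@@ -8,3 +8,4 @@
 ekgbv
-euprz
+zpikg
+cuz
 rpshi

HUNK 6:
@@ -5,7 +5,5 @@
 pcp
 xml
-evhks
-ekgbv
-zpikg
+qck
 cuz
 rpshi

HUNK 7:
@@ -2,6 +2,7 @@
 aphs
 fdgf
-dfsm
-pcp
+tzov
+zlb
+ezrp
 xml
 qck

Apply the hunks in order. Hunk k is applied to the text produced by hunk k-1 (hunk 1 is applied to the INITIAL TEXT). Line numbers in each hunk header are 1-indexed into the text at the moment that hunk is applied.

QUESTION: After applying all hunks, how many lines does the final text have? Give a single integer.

Hunk 1: at line 3 remove [cglw] add [siv,fvc] -> 12 lines: wzpbu aphs fdgf dfsm siv fvc tpm mav qrhmk ekgbv euprz rpshi
Hunk 2: at line 3 remove [siv,fvc] add [dkegl] -> 11 lines: wzpbu aphs fdgf dfsm dkegl tpm mav qrhmk ekgbv euprz rpshi
Hunk 3: at line 3 remove [dkegl,tpm,mav] add [pcp] -> 9 lines: wzpbu aphs fdgf dfsm pcp qrhmk ekgbv euprz rpshi
Hunk 4: at line 4 remove [qrhmk] add [xml,evhks] -> 10 lines: wzpbu aphs fdgf dfsm pcp xml evhks ekgbv euprz rpshi
Hunk 5: at line 8 remove [euprz] add [zpikg,cuz] -> 11 lines: wzpbu aphs fdgf dfsm pcp xml evhks ekgbv zpikg cuz rpshi
Hunk 6: at line 5 remove [evhks,ekgbv,zpikg] add [qck] -> 9 lines: wzpbu aphs fdgf dfsm pcp xml qck cuz rpshi
Hunk 7: at line 2 remove [dfsm,pcp] add [tzov,zlb,ezrp] -> 10 lines: wzpbu aphs fdgf tzov zlb ezrp xml qck cuz rpshi
Final line count: 10

Answer: 10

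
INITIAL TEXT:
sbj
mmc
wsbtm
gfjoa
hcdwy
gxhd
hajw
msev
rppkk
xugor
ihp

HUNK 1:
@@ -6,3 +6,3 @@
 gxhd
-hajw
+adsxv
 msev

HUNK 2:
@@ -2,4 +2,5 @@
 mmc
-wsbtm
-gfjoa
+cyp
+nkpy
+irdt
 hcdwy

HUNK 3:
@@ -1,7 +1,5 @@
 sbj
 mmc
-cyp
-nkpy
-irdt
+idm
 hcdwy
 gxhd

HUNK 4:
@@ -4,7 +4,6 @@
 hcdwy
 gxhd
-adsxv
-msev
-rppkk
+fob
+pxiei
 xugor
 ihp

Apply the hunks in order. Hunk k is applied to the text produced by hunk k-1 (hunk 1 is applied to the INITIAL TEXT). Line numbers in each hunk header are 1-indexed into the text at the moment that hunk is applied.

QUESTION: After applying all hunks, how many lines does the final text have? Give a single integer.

Hunk 1: at line 6 remove [hajw] add [adsxv] -> 11 lines: sbj mmc wsbtm gfjoa hcdwy gxhd adsxv msev rppkk xugor ihp
Hunk 2: at line 2 remove [wsbtm,gfjoa] add [cyp,nkpy,irdt] -> 12 lines: sbj mmc cyp nkpy irdt hcdwy gxhd adsxv msev rppkk xugor ihp
Hunk 3: at line 1 remove [cyp,nkpy,irdt] add [idm] -> 10 lines: sbj mmc idm hcdwy gxhd adsxv msev rppkk xugor ihp
Hunk 4: at line 4 remove [adsxv,msev,rppkk] add [fob,pxiei] -> 9 lines: sbj mmc idm hcdwy gxhd fob pxiei xugor ihp
Final line count: 9

Answer: 9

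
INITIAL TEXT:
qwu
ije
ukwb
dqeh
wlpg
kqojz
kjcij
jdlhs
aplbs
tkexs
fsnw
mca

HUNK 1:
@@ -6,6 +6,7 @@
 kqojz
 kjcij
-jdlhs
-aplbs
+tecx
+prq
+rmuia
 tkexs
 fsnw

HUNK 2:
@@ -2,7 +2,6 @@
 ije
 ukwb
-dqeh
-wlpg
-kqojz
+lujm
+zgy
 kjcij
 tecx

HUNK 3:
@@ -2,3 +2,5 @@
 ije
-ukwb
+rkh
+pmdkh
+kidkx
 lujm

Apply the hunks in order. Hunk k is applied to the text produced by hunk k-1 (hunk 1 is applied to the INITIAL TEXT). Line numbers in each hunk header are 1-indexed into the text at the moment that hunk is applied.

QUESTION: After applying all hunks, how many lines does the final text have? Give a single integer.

Hunk 1: at line 6 remove [jdlhs,aplbs] add [tecx,prq,rmuia] -> 13 lines: qwu ije ukwb dqeh wlpg kqojz kjcij tecx prq rmuia tkexs fsnw mca
Hunk 2: at line 2 remove [dqeh,wlpg,kqojz] add [lujm,zgy] -> 12 lines: qwu ije ukwb lujm zgy kjcij tecx prq rmuia tkexs fsnw mca
Hunk 3: at line 2 remove [ukwb] add [rkh,pmdkh,kidkx] -> 14 lines: qwu ije rkh pmdkh kidkx lujm zgy kjcij tecx prq rmuia tkexs fsnw mca
Final line count: 14

Answer: 14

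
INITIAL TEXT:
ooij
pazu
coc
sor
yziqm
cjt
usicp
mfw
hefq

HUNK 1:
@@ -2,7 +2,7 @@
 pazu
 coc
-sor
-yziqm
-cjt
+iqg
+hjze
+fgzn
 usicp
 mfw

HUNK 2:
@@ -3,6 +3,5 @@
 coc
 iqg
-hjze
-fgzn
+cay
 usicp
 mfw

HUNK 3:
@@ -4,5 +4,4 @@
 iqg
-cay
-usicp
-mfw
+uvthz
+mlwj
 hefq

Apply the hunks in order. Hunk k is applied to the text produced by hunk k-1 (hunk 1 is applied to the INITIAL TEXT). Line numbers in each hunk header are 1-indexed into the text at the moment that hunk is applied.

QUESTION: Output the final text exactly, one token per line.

Hunk 1: at line 2 remove [sor,yziqm,cjt] add [iqg,hjze,fgzn] -> 9 lines: ooij pazu coc iqg hjze fgzn usicp mfw hefq
Hunk 2: at line 3 remove [hjze,fgzn] add [cay] -> 8 lines: ooij pazu coc iqg cay usicp mfw hefq
Hunk 3: at line 4 remove [cay,usicp,mfw] add [uvthz,mlwj] -> 7 lines: ooij pazu coc iqg uvthz mlwj hefq

Answer: ooij
pazu
coc
iqg
uvthz
mlwj
hefq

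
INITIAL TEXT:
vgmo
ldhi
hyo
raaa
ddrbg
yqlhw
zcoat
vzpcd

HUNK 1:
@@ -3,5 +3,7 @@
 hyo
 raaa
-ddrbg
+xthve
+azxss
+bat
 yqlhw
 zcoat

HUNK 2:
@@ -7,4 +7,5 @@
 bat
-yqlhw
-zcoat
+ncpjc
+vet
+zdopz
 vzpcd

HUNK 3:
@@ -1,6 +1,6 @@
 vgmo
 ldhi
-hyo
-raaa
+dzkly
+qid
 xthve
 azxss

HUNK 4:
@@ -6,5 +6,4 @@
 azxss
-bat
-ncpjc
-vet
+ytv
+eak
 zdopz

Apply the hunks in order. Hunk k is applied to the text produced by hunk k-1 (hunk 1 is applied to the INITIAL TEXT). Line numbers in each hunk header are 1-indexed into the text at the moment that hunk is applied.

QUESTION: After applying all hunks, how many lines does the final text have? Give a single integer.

Hunk 1: at line 3 remove [ddrbg] add [xthve,azxss,bat] -> 10 lines: vgmo ldhi hyo raaa xthve azxss bat yqlhw zcoat vzpcd
Hunk 2: at line 7 remove [yqlhw,zcoat] add [ncpjc,vet,zdopz] -> 11 lines: vgmo ldhi hyo raaa xthve azxss bat ncpjc vet zdopz vzpcd
Hunk 3: at line 1 remove [hyo,raaa] add [dzkly,qid] -> 11 lines: vgmo ldhi dzkly qid xthve azxss bat ncpjc vet zdopz vzpcd
Hunk 4: at line 6 remove [bat,ncpjc,vet] add [ytv,eak] -> 10 lines: vgmo ldhi dzkly qid xthve azxss ytv eak zdopz vzpcd
Final line count: 10

Answer: 10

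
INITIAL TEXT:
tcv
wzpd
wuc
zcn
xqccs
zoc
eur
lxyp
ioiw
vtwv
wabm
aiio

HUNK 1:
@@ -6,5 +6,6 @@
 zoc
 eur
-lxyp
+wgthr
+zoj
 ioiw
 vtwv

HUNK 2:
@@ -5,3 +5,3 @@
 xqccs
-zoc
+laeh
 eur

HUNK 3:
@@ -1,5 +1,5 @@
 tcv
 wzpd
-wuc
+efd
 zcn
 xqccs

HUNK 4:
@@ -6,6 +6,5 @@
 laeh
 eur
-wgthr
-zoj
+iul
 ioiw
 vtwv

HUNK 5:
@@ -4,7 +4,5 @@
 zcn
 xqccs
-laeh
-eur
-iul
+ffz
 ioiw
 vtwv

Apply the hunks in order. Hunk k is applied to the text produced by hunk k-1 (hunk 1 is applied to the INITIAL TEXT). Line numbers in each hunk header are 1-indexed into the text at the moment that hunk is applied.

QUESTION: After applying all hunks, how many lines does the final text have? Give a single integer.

Hunk 1: at line 6 remove [lxyp] add [wgthr,zoj] -> 13 lines: tcv wzpd wuc zcn xqccs zoc eur wgthr zoj ioiw vtwv wabm aiio
Hunk 2: at line 5 remove [zoc] add [laeh] -> 13 lines: tcv wzpd wuc zcn xqccs laeh eur wgthr zoj ioiw vtwv wabm aiio
Hunk 3: at line 1 remove [wuc] add [efd] -> 13 lines: tcv wzpd efd zcn xqccs laeh eur wgthr zoj ioiw vtwv wabm aiio
Hunk 4: at line 6 remove [wgthr,zoj] add [iul] -> 12 lines: tcv wzpd efd zcn xqccs laeh eur iul ioiw vtwv wabm aiio
Hunk 5: at line 4 remove [laeh,eur,iul] add [ffz] -> 10 lines: tcv wzpd efd zcn xqccs ffz ioiw vtwv wabm aiio
Final line count: 10

Answer: 10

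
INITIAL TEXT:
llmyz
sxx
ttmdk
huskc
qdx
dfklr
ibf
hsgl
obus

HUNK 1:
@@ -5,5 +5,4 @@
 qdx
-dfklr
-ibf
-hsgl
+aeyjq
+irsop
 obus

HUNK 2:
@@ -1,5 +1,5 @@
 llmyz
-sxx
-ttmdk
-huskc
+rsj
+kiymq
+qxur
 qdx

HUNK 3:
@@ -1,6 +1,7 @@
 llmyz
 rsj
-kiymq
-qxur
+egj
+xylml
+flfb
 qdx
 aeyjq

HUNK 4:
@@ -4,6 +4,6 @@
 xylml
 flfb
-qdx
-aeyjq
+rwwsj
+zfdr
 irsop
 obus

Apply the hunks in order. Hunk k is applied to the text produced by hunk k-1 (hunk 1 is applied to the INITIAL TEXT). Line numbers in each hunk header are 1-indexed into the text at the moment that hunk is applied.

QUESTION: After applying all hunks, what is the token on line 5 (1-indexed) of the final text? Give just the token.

Answer: flfb

Derivation:
Hunk 1: at line 5 remove [dfklr,ibf,hsgl] add [aeyjq,irsop] -> 8 lines: llmyz sxx ttmdk huskc qdx aeyjq irsop obus
Hunk 2: at line 1 remove [sxx,ttmdk,huskc] add [rsj,kiymq,qxur] -> 8 lines: llmyz rsj kiymq qxur qdx aeyjq irsop obus
Hunk 3: at line 1 remove [kiymq,qxur] add [egj,xylml,flfb] -> 9 lines: llmyz rsj egj xylml flfb qdx aeyjq irsop obus
Hunk 4: at line 4 remove [qdx,aeyjq] add [rwwsj,zfdr] -> 9 lines: llmyz rsj egj xylml flfb rwwsj zfdr irsop obus
Final line 5: flfb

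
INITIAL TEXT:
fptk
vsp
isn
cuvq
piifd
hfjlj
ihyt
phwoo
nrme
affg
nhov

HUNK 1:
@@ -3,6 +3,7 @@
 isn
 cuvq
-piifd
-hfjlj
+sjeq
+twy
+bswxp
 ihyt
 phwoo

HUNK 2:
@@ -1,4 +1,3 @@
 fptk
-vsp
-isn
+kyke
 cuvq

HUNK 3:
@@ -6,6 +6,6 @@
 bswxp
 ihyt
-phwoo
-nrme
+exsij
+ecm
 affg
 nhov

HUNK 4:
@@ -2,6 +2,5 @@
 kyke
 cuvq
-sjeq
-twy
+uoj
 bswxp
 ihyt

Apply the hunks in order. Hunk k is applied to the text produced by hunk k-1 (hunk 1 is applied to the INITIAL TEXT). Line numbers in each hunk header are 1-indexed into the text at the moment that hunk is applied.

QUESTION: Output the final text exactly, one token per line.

Hunk 1: at line 3 remove [piifd,hfjlj] add [sjeq,twy,bswxp] -> 12 lines: fptk vsp isn cuvq sjeq twy bswxp ihyt phwoo nrme affg nhov
Hunk 2: at line 1 remove [vsp,isn] add [kyke] -> 11 lines: fptk kyke cuvq sjeq twy bswxp ihyt phwoo nrme affg nhov
Hunk 3: at line 6 remove [phwoo,nrme] add [exsij,ecm] -> 11 lines: fptk kyke cuvq sjeq twy bswxp ihyt exsij ecm affg nhov
Hunk 4: at line 2 remove [sjeq,twy] add [uoj] -> 10 lines: fptk kyke cuvq uoj bswxp ihyt exsij ecm affg nhov

Answer: fptk
kyke
cuvq
uoj
bswxp
ihyt
exsij
ecm
affg
nhov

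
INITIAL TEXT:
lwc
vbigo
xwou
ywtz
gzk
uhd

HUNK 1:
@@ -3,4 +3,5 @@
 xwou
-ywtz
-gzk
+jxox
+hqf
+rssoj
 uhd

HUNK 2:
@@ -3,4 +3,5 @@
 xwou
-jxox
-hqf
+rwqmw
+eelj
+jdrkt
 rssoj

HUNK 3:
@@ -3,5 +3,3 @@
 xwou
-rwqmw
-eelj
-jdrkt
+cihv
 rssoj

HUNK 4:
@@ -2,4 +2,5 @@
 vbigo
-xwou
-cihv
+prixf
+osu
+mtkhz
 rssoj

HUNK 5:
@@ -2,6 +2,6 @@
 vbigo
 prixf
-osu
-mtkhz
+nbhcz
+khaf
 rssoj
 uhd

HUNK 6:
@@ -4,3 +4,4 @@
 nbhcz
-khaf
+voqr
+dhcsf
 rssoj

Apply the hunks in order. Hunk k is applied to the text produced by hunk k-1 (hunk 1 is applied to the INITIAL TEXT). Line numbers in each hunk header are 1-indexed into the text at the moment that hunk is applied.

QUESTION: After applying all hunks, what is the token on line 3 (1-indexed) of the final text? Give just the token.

Hunk 1: at line 3 remove [ywtz,gzk] add [jxox,hqf,rssoj] -> 7 lines: lwc vbigo xwou jxox hqf rssoj uhd
Hunk 2: at line 3 remove [jxox,hqf] add [rwqmw,eelj,jdrkt] -> 8 lines: lwc vbigo xwou rwqmw eelj jdrkt rssoj uhd
Hunk 3: at line 3 remove [rwqmw,eelj,jdrkt] add [cihv] -> 6 lines: lwc vbigo xwou cihv rssoj uhd
Hunk 4: at line 2 remove [xwou,cihv] add [prixf,osu,mtkhz] -> 7 lines: lwc vbigo prixf osu mtkhz rssoj uhd
Hunk 5: at line 2 remove [osu,mtkhz] add [nbhcz,khaf] -> 7 lines: lwc vbigo prixf nbhcz khaf rssoj uhd
Hunk 6: at line 4 remove [khaf] add [voqr,dhcsf] -> 8 lines: lwc vbigo prixf nbhcz voqr dhcsf rssoj uhd
Final line 3: prixf

Answer: prixf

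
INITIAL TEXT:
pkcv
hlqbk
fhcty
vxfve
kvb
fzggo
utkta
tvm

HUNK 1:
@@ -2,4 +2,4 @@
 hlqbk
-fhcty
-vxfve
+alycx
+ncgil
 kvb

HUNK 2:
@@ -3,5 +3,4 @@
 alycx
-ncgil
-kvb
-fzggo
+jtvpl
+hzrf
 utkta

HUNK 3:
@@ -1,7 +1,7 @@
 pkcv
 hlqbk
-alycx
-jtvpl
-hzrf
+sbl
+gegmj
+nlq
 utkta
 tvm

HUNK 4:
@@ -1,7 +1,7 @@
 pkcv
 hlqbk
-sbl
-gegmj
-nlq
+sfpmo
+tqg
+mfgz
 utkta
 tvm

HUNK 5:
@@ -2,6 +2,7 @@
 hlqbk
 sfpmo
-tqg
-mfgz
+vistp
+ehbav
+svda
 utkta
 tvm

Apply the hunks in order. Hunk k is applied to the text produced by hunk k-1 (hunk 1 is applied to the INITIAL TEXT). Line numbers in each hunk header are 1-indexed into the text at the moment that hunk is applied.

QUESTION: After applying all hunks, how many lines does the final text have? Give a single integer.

Hunk 1: at line 2 remove [fhcty,vxfve] add [alycx,ncgil] -> 8 lines: pkcv hlqbk alycx ncgil kvb fzggo utkta tvm
Hunk 2: at line 3 remove [ncgil,kvb,fzggo] add [jtvpl,hzrf] -> 7 lines: pkcv hlqbk alycx jtvpl hzrf utkta tvm
Hunk 3: at line 1 remove [alycx,jtvpl,hzrf] add [sbl,gegmj,nlq] -> 7 lines: pkcv hlqbk sbl gegmj nlq utkta tvm
Hunk 4: at line 1 remove [sbl,gegmj,nlq] add [sfpmo,tqg,mfgz] -> 7 lines: pkcv hlqbk sfpmo tqg mfgz utkta tvm
Hunk 5: at line 2 remove [tqg,mfgz] add [vistp,ehbav,svda] -> 8 lines: pkcv hlqbk sfpmo vistp ehbav svda utkta tvm
Final line count: 8

Answer: 8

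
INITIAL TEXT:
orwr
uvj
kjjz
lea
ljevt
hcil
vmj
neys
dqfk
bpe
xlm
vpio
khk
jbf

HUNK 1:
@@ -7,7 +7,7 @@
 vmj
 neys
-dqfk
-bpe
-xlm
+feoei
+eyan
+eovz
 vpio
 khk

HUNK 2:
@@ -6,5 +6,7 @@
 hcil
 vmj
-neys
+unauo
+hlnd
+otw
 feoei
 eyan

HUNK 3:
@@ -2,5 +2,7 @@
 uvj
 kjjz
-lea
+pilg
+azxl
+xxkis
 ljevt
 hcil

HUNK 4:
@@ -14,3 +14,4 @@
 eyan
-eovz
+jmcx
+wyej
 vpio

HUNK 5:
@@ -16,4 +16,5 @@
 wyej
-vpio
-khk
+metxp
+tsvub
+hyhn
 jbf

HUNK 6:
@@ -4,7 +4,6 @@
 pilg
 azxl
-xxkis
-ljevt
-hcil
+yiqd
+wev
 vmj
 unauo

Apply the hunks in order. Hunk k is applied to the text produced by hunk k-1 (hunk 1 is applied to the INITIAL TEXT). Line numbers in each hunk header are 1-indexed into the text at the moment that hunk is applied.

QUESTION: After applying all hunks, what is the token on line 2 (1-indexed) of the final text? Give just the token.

Answer: uvj

Derivation:
Hunk 1: at line 7 remove [dqfk,bpe,xlm] add [feoei,eyan,eovz] -> 14 lines: orwr uvj kjjz lea ljevt hcil vmj neys feoei eyan eovz vpio khk jbf
Hunk 2: at line 6 remove [neys] add [unauo,hlnd,otw] -> 16 lines: orwr uvj kjjz lea ljevt hcil vmj unauo hlnd otw feoei eyan eovz vpio khk jbf
Hunk 3: at line 2 remove [lea] add [pilg,azxl,xxkis] -> 18 lines: orwr uvj kjjz pilg azxl xxkis ljevt hcil vmj unauo hlnd otw feoei eyan eovz vpio khk jbf
Hunk 4: at line 14 remove [eovz] add [jmcx,wyej] -> 19 lines: orwr uvj kjjz pilg azxl xxkis ljevt hcil vmj unauo hlnd otw feoei eyan jmcx wyej vpio khk jbf
Hunk 5: at line 16 remove [vpio,khk] add [metxp,tsvub,hyhn] -> 20 lines: orwr uvj kjjz pilg azxl xxkis ljevt hcil vmj unauo hlnd otw feoei eyan jmcx wyej metxp tsvub hyhn jbf
Hunk 6: at line 4 remove [xxkis,ljevt,hcil] add [yiqd,wev] -> 19 lines: orwr uvj kjjz pilg azxl yiqd wev vmj unauo hlnd otw feoei eyan jmcx wyej metxp tsvub hyhn jbf
Final line 2: uvj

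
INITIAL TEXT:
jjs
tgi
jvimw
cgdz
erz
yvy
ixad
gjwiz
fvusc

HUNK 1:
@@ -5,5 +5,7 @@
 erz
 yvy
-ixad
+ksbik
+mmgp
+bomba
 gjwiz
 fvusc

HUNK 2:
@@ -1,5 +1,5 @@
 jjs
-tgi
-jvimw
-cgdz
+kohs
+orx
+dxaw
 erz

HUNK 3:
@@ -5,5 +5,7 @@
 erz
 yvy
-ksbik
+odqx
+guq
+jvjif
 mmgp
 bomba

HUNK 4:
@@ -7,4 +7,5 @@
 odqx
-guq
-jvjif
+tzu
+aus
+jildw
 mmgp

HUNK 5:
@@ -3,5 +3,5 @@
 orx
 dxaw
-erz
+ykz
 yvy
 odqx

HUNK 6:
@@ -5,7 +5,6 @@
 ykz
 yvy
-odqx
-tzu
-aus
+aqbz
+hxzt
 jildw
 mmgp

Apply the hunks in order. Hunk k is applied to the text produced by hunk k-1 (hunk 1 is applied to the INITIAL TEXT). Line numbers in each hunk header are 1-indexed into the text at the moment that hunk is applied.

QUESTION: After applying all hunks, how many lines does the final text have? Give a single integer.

Answer: 13

Derivation:
Hunk 1: at line 5 remove [ixad] add [ksbik,mmgp,bomba] -> 11 lines: jjs tgi jvimw cgdz erz yvy ksbik mmgp bomba gjwiz fvusc
Hunk 2: at line 1 remove [tgi,jvimw,cgdz] add [kohs,orx,dxaw] -> 11 lines: jjs kohs orx dxaw erz yvy ksbik mmgp bomba gjwiz fvusc
Hunk 3: at line 5 remove [ksbik] add [odqx,guq,jvjif] -> 13 lines: jjs kohs orx dxaw erz yvy odqx guq jvjif mmgp bomba gjwiz fvusc
Hunk 4: at line 7 remove [guq,jvjif] add [tzu,aus,jildw] -> 14 lines: jjs kohs orx dxaw erz yvy odqx tzu aus jildw mmgp bomba gjwiz fvusc
Hunk 5: at line 3 remove [erz] add [ykz] -> 14 lines: jjs kohs orx dxaw ykz yvy odqx tzu aus jildw mmgp bomba gjwiz fvusc
Hunk 6: at line 5 remove [odqx,tzu,aus] add [aqbz,hxzt] -> 13 lines: jjs kohs orx dxaw ykz yvy aqbz hxzt jildw mmgp bomba gjwiz fvusc
Final line count: 13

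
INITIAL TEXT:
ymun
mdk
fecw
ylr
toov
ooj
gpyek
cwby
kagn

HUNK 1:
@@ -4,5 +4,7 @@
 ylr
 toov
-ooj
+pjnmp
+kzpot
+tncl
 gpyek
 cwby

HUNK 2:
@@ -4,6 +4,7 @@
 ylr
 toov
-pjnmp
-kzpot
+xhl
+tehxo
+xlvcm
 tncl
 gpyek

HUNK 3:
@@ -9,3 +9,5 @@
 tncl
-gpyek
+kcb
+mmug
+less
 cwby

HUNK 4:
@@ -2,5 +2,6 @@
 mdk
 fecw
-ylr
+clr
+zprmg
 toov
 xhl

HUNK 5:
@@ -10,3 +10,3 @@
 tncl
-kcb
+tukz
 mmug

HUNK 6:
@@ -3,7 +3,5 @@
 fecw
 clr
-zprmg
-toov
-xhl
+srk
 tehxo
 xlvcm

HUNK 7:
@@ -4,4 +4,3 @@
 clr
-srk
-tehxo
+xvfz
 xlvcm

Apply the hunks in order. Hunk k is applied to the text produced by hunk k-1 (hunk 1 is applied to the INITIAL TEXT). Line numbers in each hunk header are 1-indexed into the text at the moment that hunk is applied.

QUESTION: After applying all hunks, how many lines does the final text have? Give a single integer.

Answer: 12

Derivation:
Hunk 1: at line 4 remove [ooj] add [pjnmp,kzpot,tncl] -> 11 lines: ymun mdk fecw ylr toov pjnmp kzpot tncl gpyek cwby kagn
Hunk 2: at line 4 remove [pjnmp,kzpot] add [xhl,tehxo,xlvcm] -> 12 lines: ymun mdk fecw ylr toov xhl tehxo xlvcm tncl gpyek cwby kagn
Hunk 3: at line 9 remove [gpyek] add [kcb,mmug,less] -> 14 lines: ymun mdk fecw ylr toov xhl tehxo xlvcm tncl kcb mmug less cwby kagn
Hunk 4: at line 2 remove [ylr] add [clr,zprmg] -> 15 lines: ymun mdk fecw clr zprmg toov xhl tehxo xlvcm tncl kcb mmug less cwby kagn
Hunk 5: at line 10 remove [kcb] add [tukz] -> 15 lines: ymun mdk fecw clr zprmg toov xhl tehxo xlvcm tncl tukz mmug less cwby kagn
Hunk 6: at line 3 remove [zprmg,toov,xhl] add [srk] -> 13 lines: ymun mdk fecw clr srk tehxo xlvcm tncl tukz mmug less cwby kagn
Hunk 7: at line 4 remove [srk,tehxo] add [xvfz] -> 12 lines: ymun mdk fecw clr xvfz xlvcm tncl tukz mmug less cwby kagn
Final line count: 12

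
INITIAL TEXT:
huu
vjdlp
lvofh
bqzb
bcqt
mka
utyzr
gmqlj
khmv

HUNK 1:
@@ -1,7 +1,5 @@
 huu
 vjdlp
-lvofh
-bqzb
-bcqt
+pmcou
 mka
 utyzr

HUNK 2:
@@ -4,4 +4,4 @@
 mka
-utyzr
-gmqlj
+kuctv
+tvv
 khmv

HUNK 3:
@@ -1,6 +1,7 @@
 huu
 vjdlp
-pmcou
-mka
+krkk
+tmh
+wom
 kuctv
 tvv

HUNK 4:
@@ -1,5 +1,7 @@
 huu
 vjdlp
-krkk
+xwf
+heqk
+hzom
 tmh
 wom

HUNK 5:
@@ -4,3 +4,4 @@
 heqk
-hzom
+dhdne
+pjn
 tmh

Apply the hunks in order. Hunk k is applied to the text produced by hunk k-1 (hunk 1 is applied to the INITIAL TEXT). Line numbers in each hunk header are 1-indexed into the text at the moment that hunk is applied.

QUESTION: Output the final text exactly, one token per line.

Answer: huu
vjdlp
xwf
heqk
dhdne
pjn
tmh
wom
kuctv
tvv
khmv

Derivation:
Hunk 1: at line 1 remove [lvofh,bqzb,bcqt] add [pmcou] -> 7 lines: huu vjdlp pmcou mka utyzr gmqlj khmv
Hunk 2: at line 4 remove [utyzr,gmqlj] add [kuctv,tvv] -> 7 lines: huu vjdlp pmcou mka kuctv tvv khmv
Hunk 3: at line 1 remove [pmcou,mka] add [krkk,tmh,wom] -> 8 lines: huu vjdlp krkk tmh wom kuctv tvv khmv
Hunk 4: at line 1 remove [krkk] add [xwf,heqk,hzom] -> 10 lines: huu vjdlp xwf heqk hzom tmh wom kuctv tvv khmv
Hunk 5: at line 4 remove [hzom] add [dhdne,pjn] -> 11 lines: huu vjdlp xwf heqk dhdne pjn tmh wom kuctv tvv khmv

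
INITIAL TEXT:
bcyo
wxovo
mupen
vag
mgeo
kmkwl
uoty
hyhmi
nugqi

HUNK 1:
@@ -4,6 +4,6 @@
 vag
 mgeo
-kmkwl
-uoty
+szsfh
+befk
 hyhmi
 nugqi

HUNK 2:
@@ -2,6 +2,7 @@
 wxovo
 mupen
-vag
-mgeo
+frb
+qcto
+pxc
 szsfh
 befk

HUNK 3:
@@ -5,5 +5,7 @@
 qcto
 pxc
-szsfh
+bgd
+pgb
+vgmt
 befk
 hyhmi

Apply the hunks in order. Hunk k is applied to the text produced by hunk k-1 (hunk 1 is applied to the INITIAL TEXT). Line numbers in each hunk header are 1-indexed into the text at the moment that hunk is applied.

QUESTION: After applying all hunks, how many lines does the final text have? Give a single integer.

Answer: 12

Derivation:
Hunk 1: at line 4 remove [kmkwl,uoty] add [szsfh,befk] -> 9 lines: bcyo wxovo mupen vag mgeo szsfh befk hyhmi nugqi
Hunk 2: at line 2 remove [vag,mgeo] add [frb,qcto,pxc] -> 10 lines: bcyo wxovo mupen frb qcto pxc szsfh befk hyhmi nugqi
Hunk 3: at line 5 remove [szsfh] add [bgd,pgb,vgmt] -> 12 lines: bcyo wxovo mupen frb qcto pxc bgd pgb vgmt befk hyhmi nugqi
Final line count: 12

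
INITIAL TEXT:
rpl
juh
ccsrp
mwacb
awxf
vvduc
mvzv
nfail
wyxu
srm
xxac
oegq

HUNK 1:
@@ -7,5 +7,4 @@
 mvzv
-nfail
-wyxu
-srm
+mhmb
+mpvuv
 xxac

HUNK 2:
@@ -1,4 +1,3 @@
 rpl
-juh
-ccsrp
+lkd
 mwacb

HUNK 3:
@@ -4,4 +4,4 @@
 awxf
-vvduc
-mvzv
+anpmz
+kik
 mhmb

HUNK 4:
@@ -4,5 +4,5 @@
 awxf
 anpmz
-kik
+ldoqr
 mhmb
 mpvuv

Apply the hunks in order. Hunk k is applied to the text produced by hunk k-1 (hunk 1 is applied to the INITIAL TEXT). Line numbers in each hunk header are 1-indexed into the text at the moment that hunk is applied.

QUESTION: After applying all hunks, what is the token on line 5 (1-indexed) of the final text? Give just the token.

Answer: anpmz

Derivation:
Hunk 1: at line 7 remove [nfail,wyxu,srm] add [mhmb,mpvuv] -> 11 lines: rpl juh ccsrp mwacb awxf vvduc mvzv mhmb mpvuv xxac oegq
Hunk 2: at line 1 remove [juh,ccsrp] add [lkd] -> 10 lines: rpl lkd mwacb awxf vvduc mvzv mhmb mpvuv xxac oegq
Hunk 3: at line 4 remove [vvduc,mvzv] add [anpmz,kik] -> 10 lines: rpl lkd mwacb awxf anpmz kik mhmb mpvuv xxac oegq
Hunk 4: at line 4 remove [kik] add [ldoqr] -> 10 lines: rpl lkd mwacb awxf anpmz ldoqr mhmb mpvuv xxac oegq
Final line 5: anpmz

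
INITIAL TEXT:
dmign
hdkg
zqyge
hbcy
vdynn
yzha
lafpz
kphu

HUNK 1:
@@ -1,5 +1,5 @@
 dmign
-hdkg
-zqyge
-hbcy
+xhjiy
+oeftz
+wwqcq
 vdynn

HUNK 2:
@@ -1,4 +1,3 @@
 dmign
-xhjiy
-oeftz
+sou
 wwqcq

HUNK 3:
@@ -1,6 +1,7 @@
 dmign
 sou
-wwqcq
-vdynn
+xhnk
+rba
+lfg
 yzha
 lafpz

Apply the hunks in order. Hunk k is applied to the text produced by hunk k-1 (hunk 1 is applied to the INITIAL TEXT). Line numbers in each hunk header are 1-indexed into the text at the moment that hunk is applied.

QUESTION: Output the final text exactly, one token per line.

Answer: dmign
sou
xhnk
rba
lfg
yzha
lafpz
kphu

Derivation:
Hunk 1: at line 1 remove [hdkg,zqyge,hbcy] add [xhjiy,oeftz,wwqcq] -> 8 lines: dmign xhjiy oeftz wwqcq vdynn yzha lafpz kphu
Hunk 2: at line 1 remove [xhjiy,oeftz] add [sou] -> 7 lines: dmign sou wwqcq vdynn yzha lafpz kphu
Hunk 3: at line 1 remove [wwqcq,vdynn] add [xhnk,rba,lfg] -> 8 lines: dmign sou xhnk rba lfg yzha lafpz kphu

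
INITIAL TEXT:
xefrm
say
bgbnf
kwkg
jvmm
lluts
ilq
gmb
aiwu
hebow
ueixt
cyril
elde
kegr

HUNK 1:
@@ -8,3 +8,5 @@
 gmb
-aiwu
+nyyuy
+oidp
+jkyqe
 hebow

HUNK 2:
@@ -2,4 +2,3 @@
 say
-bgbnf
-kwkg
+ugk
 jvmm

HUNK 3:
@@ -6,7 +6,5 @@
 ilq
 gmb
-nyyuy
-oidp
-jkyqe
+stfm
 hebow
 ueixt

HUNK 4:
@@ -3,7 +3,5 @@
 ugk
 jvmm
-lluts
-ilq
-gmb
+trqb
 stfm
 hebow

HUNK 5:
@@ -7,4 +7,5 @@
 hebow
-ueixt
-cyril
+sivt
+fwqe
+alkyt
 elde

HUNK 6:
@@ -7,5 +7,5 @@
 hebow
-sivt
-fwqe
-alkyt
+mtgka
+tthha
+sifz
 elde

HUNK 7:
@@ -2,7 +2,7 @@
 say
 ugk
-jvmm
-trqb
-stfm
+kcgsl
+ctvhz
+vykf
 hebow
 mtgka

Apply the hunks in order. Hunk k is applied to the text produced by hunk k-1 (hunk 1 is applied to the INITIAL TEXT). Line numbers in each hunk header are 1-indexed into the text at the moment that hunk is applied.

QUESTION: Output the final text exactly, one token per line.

Hunk 1: at line 8 remove [aiwu] add [nyyuy,oidp,jkyqe] -> 16 lines: xefrm say bgbnf kwkg jvmm lluts ilq gmb nyyuy oidp jkyqe hebow ueixt cyril elde kegr
Hunk 2: at line 2 remove [bgbnf,kwkg] add [ugk] -> 15 lines: xefrm say ugk jvmm lluts ilq gmb nyyuy oidp jkyqe hebow ueixt cyril elde kegr
Hunk 3: at line 6 remove [nyyuy,oidp,jkyqe] add [stfm] -> 13 lines: xefrm say ugk jvmm lluts ilq gmb stfm hebow ueixt cyril elde kegr
Hunk 4: at line 3 remove [lluts,ilq,gmb] add [trqb] -> 11 lines: xefrm say ugk jvmm trqb stfm hebow ueixt cyril elde kegr
Hunk 5: at line 7 remove [ueixt,cyril] add [sivt,fwqe,alkyt] -> 12 lines: xefrm say ugk jvmm trqb stfm hebow sivt fwqe alkyt elde kegr
Hunk 6: at line 7 remove [sivt,fwqe,alkyt] add [mtgka,tthha,sifz] -> 12 lines: xefrm say ugk jvmm trqb stfm hebow mtgka tthha sifz elde kegr
Hunk 7: at line 2 remove [jvmm,trqb,stfm] add [kcgsl,ctvhz,vykf] -> 12 lines: xefrm say ugk kcgsl ctvhz vykf hebow mtgka tthha sifz elde kegr

Answer: xefrm
say
ugk
kcgsl
ctvhz
vykf
hebow
mtgka
tthha
sifz
elde
kegr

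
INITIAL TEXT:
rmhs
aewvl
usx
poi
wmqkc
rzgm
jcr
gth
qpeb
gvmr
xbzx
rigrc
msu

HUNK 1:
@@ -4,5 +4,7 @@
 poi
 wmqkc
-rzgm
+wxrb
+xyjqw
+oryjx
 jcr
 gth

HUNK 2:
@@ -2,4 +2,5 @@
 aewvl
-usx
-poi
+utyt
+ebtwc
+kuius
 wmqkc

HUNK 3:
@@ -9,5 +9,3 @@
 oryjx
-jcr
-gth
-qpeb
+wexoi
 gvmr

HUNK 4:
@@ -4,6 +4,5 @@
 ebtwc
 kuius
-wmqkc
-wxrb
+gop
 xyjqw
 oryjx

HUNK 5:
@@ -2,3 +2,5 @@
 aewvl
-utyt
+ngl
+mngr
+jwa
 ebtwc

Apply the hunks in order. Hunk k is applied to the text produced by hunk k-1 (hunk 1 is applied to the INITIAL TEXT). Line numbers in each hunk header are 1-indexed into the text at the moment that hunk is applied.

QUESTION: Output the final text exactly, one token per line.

Hunk 1: at line 4 remove [rzgm] add [wxrb,xyjqw,oryjx] -> 15 lines: rmhs aewvl usx poi wmqkc wxrb xyjqw oryjx jcr gth qpeb gvmr xbzx rigrc msu
Hunk 2: at line 2 remove [usx,poi] add [utyt,ebtwc,kuius] -> 16 lines: rmhs aewvl utyt ebtwc kuius wmqkc wxrb xyjqw oryjx jcr gth qpeb gvmr xbzx rigrc msu
Hunk 3: at line 9 remove [jcr,gth,qpeb] add [wexoi] -> 14 lines: rmhs aewvl utyt ebtwc kuius wmqkc wxrb xyjqw oryjx wexoi gvmr xbzx rigrc msu
Hunk 4: at line 4 remove [wmqkc,wxrb] add [gop] -> 13 lines: rmhs aewvl utyt ebtwc kuius gop xyjqw oryjx wexoi gvmr xbzx rigrc msu
Hunk 5: at line 2 remove [utyt] add [ngl,mngr,jwa] -> 15 lines: rmhs aewvl ngl mngr jwa ebtwc kuius gop xyjqw oryjx wexoi gvmr xbzx rigrc msu

Answer: rmhs
aewvl
ngl
mngr
jwa
ebtwc
kuius
gop
xyjqw
oryjx
wexoi
gvmr
xbzx
rigrc
msu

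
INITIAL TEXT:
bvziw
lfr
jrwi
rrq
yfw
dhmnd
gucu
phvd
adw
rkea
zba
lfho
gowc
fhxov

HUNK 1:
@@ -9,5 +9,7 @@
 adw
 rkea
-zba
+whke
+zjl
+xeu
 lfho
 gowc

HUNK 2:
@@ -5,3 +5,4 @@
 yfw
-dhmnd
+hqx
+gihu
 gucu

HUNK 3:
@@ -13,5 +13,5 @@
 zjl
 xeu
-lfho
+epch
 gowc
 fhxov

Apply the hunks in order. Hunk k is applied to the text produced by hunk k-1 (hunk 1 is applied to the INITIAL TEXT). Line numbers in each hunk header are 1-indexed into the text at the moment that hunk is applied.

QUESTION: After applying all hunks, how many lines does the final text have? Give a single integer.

Answer: 17

Derivation:
Hunk 1: at line 9 remove [zba] add [whke,zjl,xeu] -> 16 lines: bvziw lfr jrwi rrq yfw dhmnd gucu phvd adw rkea whke zjl xeu lfho gowc fhxov
Hunk 2: at line 5 remove [dhmnd] add [hqx,gihu] -> 17 lines: bvziw lfr jrwi rrq yfw hqx gihu gucu phvd adw rkea whke zjl xeu lfho gowc fhxov
Hunk 3: at line 13 remove [lfho] add [epch] -> 17 lines: bvziw lfr jrwi rrq yfw hqx gihu gucu phvd adw rkea whke zjl xeu epch gowc fhxov
Final line count: 17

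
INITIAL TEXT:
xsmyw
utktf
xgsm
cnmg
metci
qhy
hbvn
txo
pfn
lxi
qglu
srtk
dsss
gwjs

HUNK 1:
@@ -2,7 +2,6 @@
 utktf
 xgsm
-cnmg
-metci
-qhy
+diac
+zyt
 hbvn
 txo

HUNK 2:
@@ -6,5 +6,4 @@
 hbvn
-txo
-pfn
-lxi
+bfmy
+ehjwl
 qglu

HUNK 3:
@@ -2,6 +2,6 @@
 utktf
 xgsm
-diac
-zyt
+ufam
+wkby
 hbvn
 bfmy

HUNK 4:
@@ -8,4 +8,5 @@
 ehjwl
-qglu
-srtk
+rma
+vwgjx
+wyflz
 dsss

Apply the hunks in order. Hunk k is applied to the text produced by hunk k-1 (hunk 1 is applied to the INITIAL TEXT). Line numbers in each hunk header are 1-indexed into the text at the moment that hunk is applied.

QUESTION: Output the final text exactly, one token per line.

Hunk 1: at line 2 remove [cnmg,metci,qhy] add [diac,zyt] -> 13 lines: xsmyw utktf xgsm diac zyt hbvn txo pfn lxi qglu srtk dsss gwjs
Hunk 2: at line 6 remove [txo,pfn,lxi] add [bfmy,ehjwl] -> 12 lines: xsmyw utktf xgsm diac zyt hbvn bfmy ehjwl qglu srtk dsss gwjs
Hunk 3: at line 2 remove [diac,zyt] add [ufam,wkby] -> 12 lines: xsmyw utktf xgsm ufam wkby hbvn bfmy ehjwl qglu srtk dsss gwjs
Hunk 4: at line 8 remove [qglu,srtk] add [rma,vwgjx,wyflz] -> 13 lines: xsmyw utktf xgsm ufam wkby hbvn bfmy ehjwl rma vwgjx wyflz dsss gwjs

Answer: xsmyw
utktf
xgsm
ufam
wkby
hbvn
bfmy
ehjwl
rma
vwgjx
wyflz
dsss
gwjs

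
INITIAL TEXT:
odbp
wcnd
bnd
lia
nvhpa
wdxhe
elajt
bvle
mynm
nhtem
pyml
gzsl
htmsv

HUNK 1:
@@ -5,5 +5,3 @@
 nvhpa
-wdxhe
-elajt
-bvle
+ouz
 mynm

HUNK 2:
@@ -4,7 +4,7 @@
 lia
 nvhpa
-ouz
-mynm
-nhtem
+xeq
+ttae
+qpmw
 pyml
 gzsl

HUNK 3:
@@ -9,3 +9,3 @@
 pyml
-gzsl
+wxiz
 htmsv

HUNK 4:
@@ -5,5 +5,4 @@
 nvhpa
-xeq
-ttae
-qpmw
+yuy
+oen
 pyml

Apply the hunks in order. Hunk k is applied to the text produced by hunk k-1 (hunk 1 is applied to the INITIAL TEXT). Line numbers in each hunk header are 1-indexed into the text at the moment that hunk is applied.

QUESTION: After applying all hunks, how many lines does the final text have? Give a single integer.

Hunk 1: at line 5 remove [wdxhe,elajt,bvle] add [ouz] -> 11 lines: odbp wcnd bnd lia nvhpa ouz mynm nhtem pyml gzsl htmsv
Hunk 2: at line 4 remove [ouz,mynm,nhtem] add [xeq,ttae,qpmw] -> 11 lines: odbp wcnd bnd lia nvhpa xeq ttae qpmw pyml gzsl htmsv
Hunk 3: at line 9 remove [gzsl] add [wxiz] -> 11 lines: odbp wcnd bnd lia nvhpa xeq ttae qpmw pyml wxiz htmsv
Hunk 4: at line 5 remove [xeq,ttae,qpmw] add [yuy,oen] -> 10 lines: odbp wcnd bnd lia nvhpa yuy oen pyml wxiz htmsv
Final line count: 10

Answer: 10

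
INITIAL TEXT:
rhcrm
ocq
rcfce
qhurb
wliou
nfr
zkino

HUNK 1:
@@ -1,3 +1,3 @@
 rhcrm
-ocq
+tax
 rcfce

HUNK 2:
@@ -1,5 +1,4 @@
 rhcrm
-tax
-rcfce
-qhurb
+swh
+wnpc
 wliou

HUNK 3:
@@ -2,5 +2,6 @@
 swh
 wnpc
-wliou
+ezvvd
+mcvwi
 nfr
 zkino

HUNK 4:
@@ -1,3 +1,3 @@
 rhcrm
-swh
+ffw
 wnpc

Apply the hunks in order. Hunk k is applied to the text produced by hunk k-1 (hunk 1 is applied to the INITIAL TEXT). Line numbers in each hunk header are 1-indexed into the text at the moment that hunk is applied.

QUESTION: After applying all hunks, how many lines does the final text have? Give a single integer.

Answer: 7

Derivation:
Hunk 1: at line 1 remove [ocq] add [tax] -> 7 lines: rhcrm tax rcfce qhurb wliou nfr zkino
Hunk 2: at line 1 remove [tax,rcfce,qhurb] add [swh,wnpc] -> 6 lines: rhcrm swh wnpc wliou nfr zkino
Hunk 3: at line 2 remove [wliou] add [ezvvd,mcvwi] -> 7 lines: rhcrm swh wnpc ezvvd mcvwi nfr zkino
Hunk 4: at line 1 remove [swh] add [ffw] -> 7 lines: rhcrm ffw wnpc ezvvd mcvwi nfr zkino
Final line count: 7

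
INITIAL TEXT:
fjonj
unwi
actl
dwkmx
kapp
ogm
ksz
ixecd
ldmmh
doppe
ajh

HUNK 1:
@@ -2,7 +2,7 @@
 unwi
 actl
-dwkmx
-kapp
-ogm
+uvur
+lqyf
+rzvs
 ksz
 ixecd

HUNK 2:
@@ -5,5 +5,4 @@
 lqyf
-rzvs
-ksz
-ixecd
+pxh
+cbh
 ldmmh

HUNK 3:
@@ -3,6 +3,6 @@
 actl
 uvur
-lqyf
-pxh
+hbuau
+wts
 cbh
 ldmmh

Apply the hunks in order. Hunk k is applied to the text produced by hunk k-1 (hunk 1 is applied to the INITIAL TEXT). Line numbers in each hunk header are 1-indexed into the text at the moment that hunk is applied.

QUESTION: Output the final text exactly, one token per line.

Answer: fjonj
unwi
actl
uvur
hbuau
wts
cbh
ldmmh
doppe
ajh

Derivation:
Hunk 1: at line 2 remove [dwkmx,kapp,ogm] add [uvur,lqyf,rzvs] -> 11 lines: fjonj unwi actl uvur lqyf rzvs ksz ixecd ldmmh doppe ajh
Hunk 2: at line 5 remove [rzvs,ksz,ixecd] add [pxh,cbh] -> 10 lines: fjonj unwi actl uvur lqyf pxh cbh ldmmh doppe ajh
Hunk 3: at line 3 remove [lqyf,pxh] add [hbuau,wts] -> 10 lines: fjonj unwi actl uvur hbuau wts cbh ldmmh doppe ajh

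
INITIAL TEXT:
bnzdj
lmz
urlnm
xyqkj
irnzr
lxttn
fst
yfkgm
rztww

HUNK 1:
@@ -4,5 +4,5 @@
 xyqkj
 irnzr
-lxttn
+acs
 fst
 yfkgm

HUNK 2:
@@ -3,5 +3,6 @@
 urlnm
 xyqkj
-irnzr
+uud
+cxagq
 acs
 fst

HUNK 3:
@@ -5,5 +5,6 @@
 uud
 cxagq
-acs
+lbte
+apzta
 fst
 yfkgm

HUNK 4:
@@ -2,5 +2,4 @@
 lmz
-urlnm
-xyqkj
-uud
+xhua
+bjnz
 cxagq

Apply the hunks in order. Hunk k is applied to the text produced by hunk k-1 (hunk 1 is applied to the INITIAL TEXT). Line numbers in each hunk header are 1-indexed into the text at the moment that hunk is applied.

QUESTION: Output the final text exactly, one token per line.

Answer: bnzdj
lmz
xhua
bjnz
cxagq
lbte
apzta
fst
yfkgm
rztww

Derivation:
Hunk 1: at line 4 remove [lxttn] add [acs] -> 9 lines: bnzdj lmz urlnm xyqkj irnzr acs fst yfkgm rztww
Hunk 2: at line 3 remove [irnzr] add [uud,cxagq] -> 10 lines: bnzdj lmz urlnm xyqkj uud cxagq acs fst yfkgm rztww
Hunk 3: at line 5 remove [acs] add [lbte,apzta] -> 11 lines: bnzdj lmz urlnm xyqkj uud cxagq lbte apzta fst yfkgm rztww
Hunk 4: at line 2 remove [urlnm,xyqkj,uud] add [xhua,bjnz] -> 10 lines: bnzdj lmz xhua bjnz cxagq lbte apzta fst yfkgm rztww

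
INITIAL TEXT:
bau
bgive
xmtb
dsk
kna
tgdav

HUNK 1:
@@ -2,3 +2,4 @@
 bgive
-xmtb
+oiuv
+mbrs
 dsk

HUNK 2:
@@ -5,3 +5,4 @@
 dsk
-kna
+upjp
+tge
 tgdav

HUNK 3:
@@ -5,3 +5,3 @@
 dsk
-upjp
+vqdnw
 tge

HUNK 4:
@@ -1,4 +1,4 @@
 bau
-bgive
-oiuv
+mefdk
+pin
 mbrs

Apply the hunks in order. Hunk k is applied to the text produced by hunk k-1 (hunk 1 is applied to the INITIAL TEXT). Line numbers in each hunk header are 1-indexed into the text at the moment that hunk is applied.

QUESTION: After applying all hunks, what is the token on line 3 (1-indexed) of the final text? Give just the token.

Hunk 1: at line 2 remove [xmtb] add [oiuv,mbrs] -> 7 lines: bau bgive oiuv mbrs dsk kna tgdav
Hunk 2: at line 5 remove [kna] add [upjp,tge] -> 8 lines: bau bgive oiuv mbrs dsk upjp tge tgdav
Hunk 3: at line 5 remove [upjp] add [vqdnw] -> 8 lines: bau bgive oiuv mbrs dsk vqdnw tge tgdav
Hunk 4: at line 1 remove [bgive,oiuv] add [mefdk,pin] -> 8 lines: bau mefdk pin mbrs dsk vqdnw tge tgdav
Final line 3: pin

Answer: pin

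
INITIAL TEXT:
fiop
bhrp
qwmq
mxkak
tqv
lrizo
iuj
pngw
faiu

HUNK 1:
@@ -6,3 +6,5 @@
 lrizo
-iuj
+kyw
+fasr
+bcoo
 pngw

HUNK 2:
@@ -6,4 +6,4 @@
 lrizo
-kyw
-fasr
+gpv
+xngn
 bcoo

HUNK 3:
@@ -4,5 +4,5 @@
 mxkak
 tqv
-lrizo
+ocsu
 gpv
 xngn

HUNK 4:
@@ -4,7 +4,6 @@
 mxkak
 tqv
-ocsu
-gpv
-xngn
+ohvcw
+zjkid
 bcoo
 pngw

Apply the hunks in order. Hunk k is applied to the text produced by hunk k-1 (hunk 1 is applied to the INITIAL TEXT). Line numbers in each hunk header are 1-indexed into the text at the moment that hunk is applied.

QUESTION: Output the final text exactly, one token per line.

Answer: fiop
bhrp
qwmq
mxkak
tqv
ohvcw
zjkid
bcoo
pngw
faiu

Derivation:
Hunk 1: at line 6 remove [iuj] add [kyw,fasr,bcoo] -> 11 lines: fiop bhrp qwmq mxkak tqv lrizo kyw fasr bcoo pngw faiu
Hunk 2: at line 6 remove [kyw,fasr] add [gpv,xngn] -> 11 lines: fiop bhrp qwmq mxkak tqv lrizo gpv xngn bcoo pngw faiu
Hunk 3: at line 4 remove [lrizo] add [ocsu] -> 11 lines: fiop bhrp qwmq mxkak tqv ocsu gpv xngn bcoo pngw faiu
Hunk 4: at line 4 remove [ocsu,gpv,xngn] add [ohvcw,zjkid] -> 10 lines: fiop bhrp qwmq mxkak tqv ohvcw zjkid bcoo pngw faiu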